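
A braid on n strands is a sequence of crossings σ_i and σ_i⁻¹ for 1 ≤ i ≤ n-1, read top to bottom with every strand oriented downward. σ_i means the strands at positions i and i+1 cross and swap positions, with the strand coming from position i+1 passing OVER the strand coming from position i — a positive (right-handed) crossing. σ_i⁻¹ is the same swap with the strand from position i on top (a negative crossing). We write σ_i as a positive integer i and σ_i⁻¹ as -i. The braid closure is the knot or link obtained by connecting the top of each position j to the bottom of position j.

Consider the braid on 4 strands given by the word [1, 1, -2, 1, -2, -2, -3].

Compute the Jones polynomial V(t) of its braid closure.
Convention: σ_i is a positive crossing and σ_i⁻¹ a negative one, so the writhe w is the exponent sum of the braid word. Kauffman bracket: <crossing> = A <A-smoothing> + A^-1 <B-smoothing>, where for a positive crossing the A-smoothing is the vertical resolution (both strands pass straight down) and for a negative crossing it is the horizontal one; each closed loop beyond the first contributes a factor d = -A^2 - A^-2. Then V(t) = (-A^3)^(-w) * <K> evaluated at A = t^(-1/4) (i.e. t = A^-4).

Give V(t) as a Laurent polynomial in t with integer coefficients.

The presented braid s1 s1 s2^-1 s1 s2^-1 s2^-1 s3^-1 on 4 strands reduces by inverse Markov moves (closure unchanged at each step):
  Destabilize: the word has the form β·s3^-1 where s3^-1 occurs only as the final letter (β ∈ B_3); drop it and the last strand → 3 strands.
Reduced to β = s1 s1 s2^-1 s1 s2^-1 s2^-1 on 3 strands, 6 crossings.
Compute on β:
Braid: s1 s1 s2^-1 s1 s2^-1 s2^-1 on 3 strands, 6 crossings.
Writhe w = (#positive) - (#negative) = 3 - 3 = 0.
State-sum expansion of <K>. There are 2^6 = 64 states.
Smooth each crossing (0=||, 1=⌣⌢); contribution A^(Σ sign_k(1-2s_k)) * d^(L-1).
Tabulate the states by total A-exponent and number of loops L (A-exp: L × count):
  A^6: L=4 ×1
  A^4: L=3 ×6
  A^2: L=2 ×14, L=4 ×1
  A^0: L=1 ×13, L=3 ×7
  A^-2: L=2 ×14, L=4 ×1
  A^-4: L=3 ×6
  A^-6: L=4 ×1
Each group contributes A^e * Σ count * d^(L-1):
Powers of d = -A^2 - A^-2: d^2 = A^4 + 2 + A^-4; d^3 = -A^6 - 3*A^2 - 3*A^-2 - A^-6.
  A^6 * (d^3) = -A^12 - 3*A^8 - 3*A^4 - 1
  A^4 * (6*d^2) = 6*A^8 + 12*A^4 + 6
  A^2 * (14*d + d^3) = -A^8 - 17*A^4 - 17 - A^-4
  A^0 * (13 + 7*d^2) = 7*A^4 + 27 + 7*A^-4
  A^-2 * (14*d + d^3) = -A^4 - 17 - 17*A^-4 - A^-8
  A^-4 * (6*d^2) = 6 + 12*A^-4 + 6*A^-8
  A^-6 * (d^3) = -1 - 3*A^-4 - 3*A^-8 - A^-12
Summing the groups: <K> = -A^12 + 2*A^8 - 2*A^4 + 3 - 2*A^-4 + 2*A^-8 - A^-12
Normalise by the writhe: (-A^3)^(-w) = (-A^3)^(0) = 1, so f(A) = 1 * <K> = -A^12 + 2*A^8 - 2*A^4 + 3 - 2*A^-4 + 2*A^-8 - A^-12.
Substitute A = t^(-1/4), i.e. A^e → t^(-e/4): V(t) = -t^3 + 2*t^2 - 2*t + 3 - 2*t^-1 + 2*t^-2 - t^-3

Answer: -t^3 + 2*t^2 - 2*t + 3 - 2*t^-1 + 2*t^-2 - t^-3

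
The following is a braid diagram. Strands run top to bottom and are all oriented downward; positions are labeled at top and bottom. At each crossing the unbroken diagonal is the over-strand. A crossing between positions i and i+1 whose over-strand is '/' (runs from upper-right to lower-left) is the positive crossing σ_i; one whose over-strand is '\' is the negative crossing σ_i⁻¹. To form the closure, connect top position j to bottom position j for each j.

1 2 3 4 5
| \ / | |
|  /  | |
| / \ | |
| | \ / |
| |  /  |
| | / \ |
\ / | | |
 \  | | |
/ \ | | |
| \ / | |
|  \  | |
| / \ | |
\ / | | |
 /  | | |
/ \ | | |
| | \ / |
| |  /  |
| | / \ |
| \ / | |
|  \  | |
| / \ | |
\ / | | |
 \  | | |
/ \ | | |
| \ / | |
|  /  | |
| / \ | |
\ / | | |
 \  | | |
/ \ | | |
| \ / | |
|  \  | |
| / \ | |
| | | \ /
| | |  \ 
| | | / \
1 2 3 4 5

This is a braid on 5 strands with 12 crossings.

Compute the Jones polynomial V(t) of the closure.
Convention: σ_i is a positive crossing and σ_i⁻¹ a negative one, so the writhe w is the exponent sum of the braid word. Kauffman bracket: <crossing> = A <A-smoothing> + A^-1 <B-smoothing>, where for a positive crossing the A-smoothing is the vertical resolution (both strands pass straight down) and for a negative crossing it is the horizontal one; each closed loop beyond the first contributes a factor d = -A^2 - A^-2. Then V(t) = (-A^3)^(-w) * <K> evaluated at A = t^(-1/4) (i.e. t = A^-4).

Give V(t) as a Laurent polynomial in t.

Reading the diagram top to bottom ('/'-over between positions i,i+1 = s_i, '\'-over = s_i^-1): braid word = s2 s3 s1^-1 s2^-1 s1 s3 s2^-1 s1^-1 s2 s1^-1 s2^-1 s4^-1.
The presented braid s2 s3 s1^-1 s2^-1 s1 s3 s2^-1 s1^-1 s2 s1^-1 s2^-1 s4^-1 on 5 strands reduces by inverse Markov moves (closure unchanged at each step):
  Destabilize: the word has the form β·s4^-1 where s4^-1 occurs only as the final letter (β ∈ B_4); drop it and the last strand → 4 strands.
  Deconjugate: the word is γ·β·γ⁻¹ with γ = s2 (prefix) and γ⁻¹ = s2^-1 (suffix); strip both.
Reduced to β = s3 s1^-1 s2^-1 s1 s3 s2^-1 s1^-1 s2 s1^-1 on 4 strands, 9 crossings.
Compute on β:
Braid: s3 s1^-1 s2^-1 s1 s3 s2^-1 s1^-1 s2 s1^-1 on 4 strands, 9 crossings.
Writhe w = (#positive) - (#negative) = 4 - 5 = -1.
State-sum expansion of <K>. There are 2^9 = 512 states.
Smooth each crossing (0=||, 1=⌣⌢); contribution A^(Σ sign_k(1-2s_k)) * d^(L-1).
Tabulate the states by total A-exponent and number of loops L (A-exp: L × count):
  A^9: L=5 ×1
  A^7: L=4 ×9
  A^5: L=3 ×32, L=5 ×4
  A^3: L=2 ×53, L=4 ×30, L=6 ×1
  A^1: L=1 ×35, L=3 ×80, L=5 ×11
  A^-1: L=2 ×86, L=4 ×39, L=6 ×1
  A^-3: L=1 ×21, L=3 ×58, L=5 ×5
  A^-5: L=2 ×26, L=4 ×10
  A^-7: L=1 ×3, L=3 ×6
  A^-9: L=2 ×1
Each group contributes A^e * Σ count * d^(L-1):
Powers of d = -A^2 - A^-2: d^2 = A^4 + 2 + A^-4; d^3 = -A^6 - 3*A^2 - 3*A^-2 - A^-6; d^4 = A^8 + 4*A^4 + 6 + 4*A^-4 + A^-8; d^5 = -A^10 - 5*A^6 - 10*A^2 - 10*A^-2 - 5*A^-6 - A^-10.
  A^9 * (d^4) = A^17 + 4*A^13 + 6*A^9 + 4*A^5 + A
  A^7 * (9*d^3) = -9*A^13 - 27*A^9 - 27*A^5 - 9*A
  A^5 * (32*d^2 + 4*d^4) = 4*A^13 + 48*A^9 + 88*A^5 + 48*A + 4*A^-3
  A^3 * (53*d + 30*d^3 + d^5) = -A^13 - 35*A^9 - 153*A^5 - 153*A - 35*A^-3 - A^-7
  A^1 * (35 + 80*d^2 + 11*d^4) = 11*A^9 + 124*A^5 + 261*A + 124*A^-3 + 11*A^-7
  A^-1 * (86*d + 39*d^3 + d^5) = -A^9 - 44*A^5 - 213*A - 213*A^-3 - 44*A^-7 - A^-11
  A^-3 * (21 + 58*d^2 + 5*d^4) = 5*A^5 + 78*A + 167*A^-3 + 78*A^-7 + 5*A^-11
  A^-5 * (26*d + 10*d^3) = -10*A - 56*A^-3 - 56*A^-7 - 10*A^-11
  A^-7 * (3 + 6*d^2) = 6*A^-3 + 15*A^-7 + 6*A^-11
  A^-9 * (d) = -A^-7 - A^-11
Summing the groups: <K> = A^17 - 2*A^13 + 2*A^9 - 3*A^5 + 3*A - 3*A^-3 + 2*A^-7 - A^-11
Normalise by the writhe: (-A^3)^(-w) = (-A^3)^(1) = -A^3, so f(A) = -A^3 * <K> = -A^20 + 2*A^16 - 2*A^12 + 3*A^8 - 3*A^4 + 3 - 2*A^-4 + A^-8.
Substitute A = t^(-1/4), i.e. A^e → t^(-e/4): V(t) = t^2 - 2*t + 3 - 3*t^-1 + 3*t^-2 - 2*t^-3 + 2*t^-4 - t^-5

Answer: t^2 - 2*t + 3 - 3*t^-1 + 3*t^-2 - 2*t^-3 + 2*t^-4 - t^-5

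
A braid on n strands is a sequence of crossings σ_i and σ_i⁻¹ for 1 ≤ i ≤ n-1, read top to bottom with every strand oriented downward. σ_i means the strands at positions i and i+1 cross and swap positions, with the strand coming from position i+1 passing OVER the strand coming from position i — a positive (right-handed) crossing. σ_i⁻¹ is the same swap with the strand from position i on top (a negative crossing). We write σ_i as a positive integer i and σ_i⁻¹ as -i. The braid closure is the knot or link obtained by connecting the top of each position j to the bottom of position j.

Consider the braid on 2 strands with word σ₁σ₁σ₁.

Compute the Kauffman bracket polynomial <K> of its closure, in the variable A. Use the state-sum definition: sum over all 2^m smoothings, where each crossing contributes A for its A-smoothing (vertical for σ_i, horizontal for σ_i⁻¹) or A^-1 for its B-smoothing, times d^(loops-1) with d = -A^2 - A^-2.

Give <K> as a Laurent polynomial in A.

-A^5 - A^-3 + A^-7

Derivation:
Braid: s1 s1 s1 on 2 strands, 3 crossings.
Writhe w = (#positive) - (#negative) = 3 - 0 = 3.
Computing the Kauffman bracket via state sum. There are 2^3 = 8 states.
Smooth each crossing (0=||, 1=⌣⌢); contribution A^(Σ sign_k(1-2s_k)) * d^(L-1).
  state 000: A-exp=+3, loops=2, term = A^3 * d^1
  state 001: A-exp=+1, loops=1, term = A^1 * d^0
  state 010: A-exp=+1, loops=1, term = A^1 * d^0
  state 011: A-exp=-1, loops=2, term = A^-1 * d^1
  state 100: A-exp=+1, loops=1, term = A^1 * d^0
  state 101: A-exp=-1, loops=2, term = A^-1 * d^1
  state 110: A-exp=-1, loops=2, term = A^-1 * d^1
  state 111: A-exp=-3, loops=3, term = A^-3 * d^2
Collect the terms by A-exponent (count of states per loop number):
Powers of d = -A^2 - A^-2: d^2 = A^4 + 2 + A^-4.
  A^3 * (d) = -A^5 - A
  A^1 * (3) = 3*A
  A^-1 * (3*d) = -3*A - 3*A^-3
  A^-3 * (d^2) = A + 2*A^-3 + A^-7
Summing the groups: <K> = -A^5 - A^-3 + A^-7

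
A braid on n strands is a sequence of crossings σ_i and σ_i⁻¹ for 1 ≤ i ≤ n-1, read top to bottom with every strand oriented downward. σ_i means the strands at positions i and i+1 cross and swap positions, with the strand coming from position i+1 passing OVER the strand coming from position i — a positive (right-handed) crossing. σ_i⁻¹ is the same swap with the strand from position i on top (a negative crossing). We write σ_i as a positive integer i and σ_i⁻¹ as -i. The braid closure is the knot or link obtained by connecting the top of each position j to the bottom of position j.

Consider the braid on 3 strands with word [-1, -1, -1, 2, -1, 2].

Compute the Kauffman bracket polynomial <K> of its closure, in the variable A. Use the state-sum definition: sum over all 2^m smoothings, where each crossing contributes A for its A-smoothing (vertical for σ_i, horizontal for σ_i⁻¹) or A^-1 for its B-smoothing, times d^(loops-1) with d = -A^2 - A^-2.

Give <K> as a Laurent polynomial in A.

Braid: s1^-1 s1^-1 s1^-1 s2 s1^-1 s2 on 3 strands, 6 crossings.
Writhe w = (#positive) - (#negative) = 2 - 4 = -2.
Enumerate smoothing states for the bracket polynomial. There are 2^6 = 64 states.
Each crossing splits two ways (0=vertical, 1=horizontal). The state's weight is A^(#A-smoothings - #B-smoothings) * d^(loops - 1).
Tabulate the states by total A-exponent and number of loops L (A-exp: L × count):
  A^6: L=5 ×1
  A^4: L=4 ×6
  A^2: L=3 ×15
  A^0: L=2 ×19, L=4 ×1
  A^-2: L=1 ×11, L=3 ×4
  A^-4: L=2 ×6
  A^-6: L=3 ×1
Each group contributes A^e * Σ count * d^(L-1):
Powers of d = -A^2 - A^-2: d^2 = A^4 + 2 + A^-4; d^3 = -A^6 - 3*A^2 - 3*A^-2 - A^-6; d^4 = A^8 + 4*A^4 + 6 + 4*A^-4 + A^-8.
  A^6 * (d^4) = A^14 + 4*A^10 + 6*A^6 + 4*A^2 + A^-2
  A^4 * (6*d^3) = -6*A^10 - 18*A^6 - 18*A^2 - 6*A^-2
  A^2 * (15*d^2) = 15*A^6 + 30*A^2 + 15*A^-2
  A^0 * (19*d + d^3) = -A^6 - 22*A^2 - 22*A^-2 - A^-6
  A^-2 * (11 + 4*d^2) = 4*A^2 + 19*A^-2 + 4*A^-6
  A^-4 * (6*d) = -6*A^-2 - 6*A^-6
  A^-6 * (d^2) = A^-2 + 2*A^-6 + A^-10
Summing the groups: <K> = A^14 - 2*A^10 + 2*A^6 - 2*A^2 + 2*A^-2 - A^-6 + A^-10

Answer: A^14 - 2*A^10 + 2*A^6 - 2*A^2 + 2*A^-2 - A^-6 + A^-10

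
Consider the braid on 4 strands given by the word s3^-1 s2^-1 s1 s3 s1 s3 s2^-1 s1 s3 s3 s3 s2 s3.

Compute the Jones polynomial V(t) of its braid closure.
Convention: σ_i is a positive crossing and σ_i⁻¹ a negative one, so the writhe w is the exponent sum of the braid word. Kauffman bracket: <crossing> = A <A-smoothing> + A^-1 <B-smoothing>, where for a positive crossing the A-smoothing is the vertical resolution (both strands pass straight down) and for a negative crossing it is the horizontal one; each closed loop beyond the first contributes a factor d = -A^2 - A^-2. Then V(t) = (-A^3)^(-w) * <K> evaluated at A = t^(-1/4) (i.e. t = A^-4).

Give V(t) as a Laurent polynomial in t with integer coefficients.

t^11 - 2*t^10 + 2*t^9 - 3*t^8 + 2*t^7 - 2*t^6 + 2*t^5 + t^3

Derivation:
The presented braid s3^-1 s2^-1 s1 s3 s1 s3 s2^-1 s1 s3 s3 s3 s2 s3 on 4 strands reduces by inverse Markov moves (closure unchanged at each step):
  Deconjugate: the word is γ·β·γ⁻¹ with γ = s3^-1 (prefix) and γ⁻¹ = s3 (suffix); strip both.
  Deconjugate: the word is γ·β·γ⁻¹ with γ = s2^-1 (prefix) and γ⁻¹ = s2 (suffix); strip both.
Reduced to β = s1 s3 s1 s3 s2^-1 s1 s3 s3 s3 on 4 strands, 9 crossings.
Compute on β:
Braid: s1 s3 s1 s3 s2^-1 s1 s3 s3 s3 on 4 strands, 9 crossings.
Writhe w = (#positive) - (#negative) = 8 - 1 = 7.
Computing the Kauffman bracket via state sum. There are 2^9 = 512 states.
For each crossing: s=0 is the vertical smoothing, s=1 horizontal. Crossing k contributes A^(sign_k * (1 - 2*s_k)); loop factor d = -A^2 - A^-2.
Tabulate the states by total A-exponent and number of loops L (A-exp: L × count):
  A^9: L=3 ×1
  A^7: L=2 ×8, L=4 ×1
  A^5: L=1 ×15, L=3 ×21
  A^3: L=2 ×60, L=4 ×24
  A^1: L=3 ×110, L=5 ×16
  A^-1: L=4 ×120, L=6 ×6
  A^-3: L=5 ×83, L=7 ×1
  A^-5: L=6 ×36
  A^-7: L=7 ×9
  A^-9: L=8 ×1
Each group contributes A^e * Σ count * d^(L-1):
Powers of d = -A^2 - A^-2: d^2 = A^4 + 2 + A^-4; d^3 = -A^6 - 3*A^2 - 3*A^-2 - A^-6; d^4 = A^8 + 4*A^4 + 6 + 4*A^-4 + A^-8; d^5 = -A^10 - 5*A^6 - 10*A^2 - 10*A^-2 - 5*A^-6 - A^-10; d^6 = A^12 + 6*A^8 + 15*A^4 + 20 + 15*A^-4 + 6*A^-8 + A^-12; d^7 = -A^14 - 7*A^10 - 21*A^6 - 35*A^2 - 35*A^-2 - 21*A^-6 - 7*A^-10 - A^-14.
  A^9 * (d^2) = A^13 + 2*A^9 + A^5
  A^7 * (8*d + d^3) = -A^13 - 11*A^9 - 11*A^5 - A
  A^5 * (15 + 21*d^2) = 21*A^9 + 57*A^5 + 21*A
  A^3 * (60*d + 24*d^3) = -24*A^9 - 132*A^5 - 132*A - 24*A^-3
  A^1 * (110*d^2 + 16*d^4) = 16*A^9 + 174*A^5 + 316*A + 174*A^-3 + 16*A^-7
  A^-1 * (120*d^3 + 6*d^5) = -6*A^9 - 150*A^5 - 420*A - 420*A^-3 - 150*A^-7 - 6*A^-11
  A^-3 * (83*d^4 + d^6) = A^9 + 89*A^5 + 347*A + 518*A^-3 + 347*A^-7 + 89*A^-11 + A^-15
  A^-5 * (36*d^5) = -36*A^5 - 180*A - 360*A^-3 - 360*A^-7 - 180*A^-11 - 36*A^-15
  A^-7 * (9*d^6) = 9*A^5 + 54*A + 135*A^-3 + 180*A^-7 + 135*A^-11 + 54*A^-15 + 9*A^-19
  A^-9 * (d^7) = -A^5 - 7*A - 21*A^-3 - 35*A^-7 - 35*A^-11 - 21*A^-15 - 7*A^-19 - A^-23
Summing the groups: <K> = -A^9 - 2*A + 2*A^-3 - 2*A^-7 + 3*A^-11 - 2*A^-15 + 2*A^-19 - A^-23
Normalise by the writhe: (-A^3)^(-w) = (-A^3)^(-7) = -A^-21, so f(A) = -A^-21 * <K> = A^-12 + 2*A^-20 - 2*A^-24 + 2*A^-28 - 3*A^-32 + 2*A^-36 - 2*A^-40 + A^-44.
Substitute A = t^(-1/4), i.e. A^e → t^(-e/4): V(t) = t^11 - 2*t^10 + 2*t^9 - 3*t^8 + 2*t^7 - 2*t^6 + 2*t^5 + t^3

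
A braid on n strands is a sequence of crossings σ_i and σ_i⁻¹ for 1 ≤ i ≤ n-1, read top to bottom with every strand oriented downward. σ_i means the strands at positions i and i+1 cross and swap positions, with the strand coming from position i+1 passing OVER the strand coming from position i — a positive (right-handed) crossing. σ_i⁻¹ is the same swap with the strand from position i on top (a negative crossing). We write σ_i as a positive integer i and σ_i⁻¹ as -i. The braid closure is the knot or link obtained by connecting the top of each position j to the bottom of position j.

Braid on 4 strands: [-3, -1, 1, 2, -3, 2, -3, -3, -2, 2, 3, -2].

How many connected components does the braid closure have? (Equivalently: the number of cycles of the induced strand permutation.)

4

Derivation:
Track the strand permutation on 4 strands, starting from identity.
  step 1: s3^-1 swaps positions 3,4 -> [1 2 4 3]
  step 2: s1^-1 swaps positions 1,2 -> [2 1 4 3]
  step 3: s1 swaps positions 1,2 -> [1 2 4 3]
  step 4: s2 swaps positions 2,3 -> [1 4 2 3]
  step 5: s3^-1 swaps positions 3,4 -> [1 4 3 2]
  step 6: s2 swaps positions 2,3 -> [1 3 4 2]
  step 7: s3^-1 swaps positions 3,4 -> [1 3 2 4]
  step 8: s3^-1 swaps positions 3,4 -> [1 3 4 2]
  step 9: s2^-1 swaps positions 2,3 -> [1 4 3 2]
  step 10: s2 swaps positions 2,3 -> [1 3 4 2]
  step 11: s3 swaps positions 3,4 -> [1 3 2 4]
  step 12: s2^-1 swaps positions 2,3 -> [1 2 3 4]
Final permutation (position -> original strand): [1 2 3 4]
Closure components = cycle count of this permutation = 4.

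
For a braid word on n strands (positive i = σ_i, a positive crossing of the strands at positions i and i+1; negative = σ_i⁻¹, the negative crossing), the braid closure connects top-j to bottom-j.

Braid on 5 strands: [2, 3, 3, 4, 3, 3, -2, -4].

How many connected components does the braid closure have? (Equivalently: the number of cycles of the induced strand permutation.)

5

Derivation:
Track the strand permutation on 5 strands, starting from identity.
  step 1: s2 swaps positions 2,3 -> [1 3 2 4 5]
  step 2: s3 swaps positions 3,4 -> [1 3 4 2 5]
  step 3: s3 swaps positions 3,4 -> [1 3 2 4 5]
  step 4: s4 swaps positions 4,5 -> [1 3 2 5 4]
  step 5: s3 swaps positions 3,4 -> [1 3 5 2 4]
  step 6: s3 swaps positions 3,4 -> [1 3 2 5 4]
  step 7: s2^-1 swaps positions 2,3 -> [1 2 3 5 4]
  step 8: s4^-1 swaps positions 4,5 -> [1 2 3 4 5]
Final permutation (position -> original strand): [1 2 3 4 5]
Closure components = cycle count of this permutation = 5.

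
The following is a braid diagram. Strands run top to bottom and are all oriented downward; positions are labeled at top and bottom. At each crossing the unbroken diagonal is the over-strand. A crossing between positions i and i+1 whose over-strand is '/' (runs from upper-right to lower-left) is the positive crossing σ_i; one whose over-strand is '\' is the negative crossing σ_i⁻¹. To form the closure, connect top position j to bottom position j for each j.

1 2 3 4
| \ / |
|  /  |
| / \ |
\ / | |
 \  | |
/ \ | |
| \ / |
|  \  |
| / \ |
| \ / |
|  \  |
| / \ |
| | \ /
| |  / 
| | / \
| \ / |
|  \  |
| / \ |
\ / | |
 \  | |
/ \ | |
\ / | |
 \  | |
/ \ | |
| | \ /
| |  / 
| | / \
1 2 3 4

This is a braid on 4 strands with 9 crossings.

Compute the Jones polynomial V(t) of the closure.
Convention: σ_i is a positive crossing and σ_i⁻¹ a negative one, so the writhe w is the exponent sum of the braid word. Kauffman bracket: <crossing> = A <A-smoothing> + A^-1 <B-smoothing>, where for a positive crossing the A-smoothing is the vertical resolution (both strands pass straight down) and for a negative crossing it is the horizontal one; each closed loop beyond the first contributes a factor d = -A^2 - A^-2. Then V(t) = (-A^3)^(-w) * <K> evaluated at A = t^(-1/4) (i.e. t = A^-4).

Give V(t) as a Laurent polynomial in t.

t - 2 + 4*t^-1 - 5*t^-2 + 6*t^-3 - 5*t^-4 + 4*t^-5 - 3*t^-6 + t^-7

Derivation:
Reading the diagram top to bottom ('/'-over between positions i,i+1 = s_i, '\'-over = s_i^-1): braid word = s2 s1^-1 s2^-1 s2^-1 s3 s2^-1 s1^-1 s1^-1 s3.
Braid: s2 s1^-1 s2^-1 s2^-1 s3 s2^-1 s1^-1 s1^-1 s3 on 4 strands, 9 crossings.
Writhe w = (#positive) - (#negative) = 3 - 6 = -3.
State-sum expansion of <K>. There are 2^9 = 512 states.
For each crossing: s=0 is the vertical smoothing, s=1 horizontal. Crossing k contributes A^(sign_k * (1 - 2*s_k)); loop factor d = -A^2 - A^-2.
Tabulate the states by total A-exponent and number of loops L (A-exp: L × count):
  A^9: L=6 ×1
  A^7: L=5 ×9
  A^5: L=4 ×35, L=6 ×1
  A^3: L=3 ×73, L=5 ×11
  A^1: L=2 ×82, L=4 ×43, L=6 ×1
  A^-1: L=1 ×40, L=3 ×79, L=5 ×7
  A^-3: L=2 ×63, L=4 ×21
  A^-5: L=1 ×9, L=3 ×26, L=5 ×1
  A^-7: L=2 ×6, L=4 ×3
  A^-9: L=3 ×1
Each group contributes A^e * Σ count * d^(L-1):
Powers of d = -A^2 - A^-2: d^2 = A^4 + 2 + A^-4; d^3 = -A^6 - 3*A^2 - 3*A^-2 - A^-6; d^4 = A^8 + 4*A^4 + 6 + 4*A^-4 + A^-8; d^5 = -A^10 - 5*A^6 - 10*A^2 - 10*A^-2 - 5*A^-6 - A^-10.
  A^9 * (d^5) = -A^19 - 5*A^15 - 10*A^11 - 10*A^7 - 5*A^3 - A^-1
  A^7 * (9*d^4) = 9*A^15 + 36*A^11 + 54*A^7 + 36*A^3 + 9*A^-1
  A^5 * (35*d^3 + d^5) = -A^15 - 40*A^11 - 115*A^7 - 115*A^3 - 40*A^-1 - A^-5
  A^3 * (73*d^2 + 11*d^4) = 11*A^11 + 117*A^7 + 212*A^3 + 117*A^-1 + 11*A^-5
  A^1 * (82*d + 43*d^3 + d^5) = -A^11 - 48*A^7 - 221*A^3 - 221*A^-1 - 48*A^-5 - A^-9
  A^-1 * (40 + 79*d^2 + 7*d^4) = 7*A^7 + 107*A^3 + 240*A^-1 + 107*A^-5 + 7*A^-9
  A^-3 * (63*d + 21*d^3) = -21*A^3 - 126*A^-1 - 126*A^-5 - 21*A^-9
  A^-5 * (9 + 26*d^2 + d^4) = A^3 + 30*A^-1 + 67*A^-5 + 30*A^-9 + A^-13
  A^-7 * (6*d + 3*d^3) = -3*A^-1 - 15*A^-5 - 15*A^-9 - 3*A^-13
  A^-9 * (d^2) = A^-5 + 2*A^-9 + A^-13
Summing the groups: <K> = -A^19 + 3*A^15 - 4*A^11 + 5*A^7 - 6*A^3 + 5*A^-1 - 4*A^-5 + 2*A^-9 - A^-13
Normalise by the writhe: (-A^3)^(-w) = (-A^3)^(3) = -A^9, so f(A) = -A^9 * <K> = A^28 - 3*A^24 + 4*A^20 - 5*A^16 + 6*A^12 - 5*A^8 + 4*A^4 - 2 + A^-4.
Substitute A = t^(-1/4), i.e. A^e → t^(-e/4): V(t) = t - 2 + 4*t^-1 - 5*t^-2 + 6*t^-3 - 5*t^-4 + 4*t^-5 - 3*t^-6 + t^-7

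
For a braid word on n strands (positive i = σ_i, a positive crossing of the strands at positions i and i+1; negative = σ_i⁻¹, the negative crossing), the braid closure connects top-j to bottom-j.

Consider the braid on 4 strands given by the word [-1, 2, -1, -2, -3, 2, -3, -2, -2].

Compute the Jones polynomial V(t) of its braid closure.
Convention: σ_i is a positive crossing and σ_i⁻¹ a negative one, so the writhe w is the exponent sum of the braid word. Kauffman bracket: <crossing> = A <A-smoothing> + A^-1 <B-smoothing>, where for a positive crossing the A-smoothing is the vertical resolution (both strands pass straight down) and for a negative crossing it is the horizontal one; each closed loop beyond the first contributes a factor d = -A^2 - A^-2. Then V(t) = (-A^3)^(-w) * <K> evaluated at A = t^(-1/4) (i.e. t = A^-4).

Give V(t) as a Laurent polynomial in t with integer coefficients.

Braid: s1^-1 s2 s1^-1 s2^-1 s3^-1 s2 s3^-1 s2^-1 s2^-1 on 4 strands, 9 crossings.
Writhe w = (#positive) - (#negative) = 2 - 7 = -5.
Computing the Kauffman bracket via state sum. There are 2^9 = 512 states.
Each crossing splits two ways (0=vertical, 1=horizontal). The state's weight is A^(#A-smoothings - #B-smoothings) * d^(loops - 1).
Tabulate the states by total A-exponent and number of loops L (A-exp: L × count):
  A^9: L=5 ×1
  A^7: L=4 ×9
  A^5: L=3 ×30, L=5 ×6
  A^3: L=2 ×45, L=4 ×37, L=6 ×2
  A^1: L=1 ×27, L=3 ×78, L=5 ×21
  A^-1: L=2 ×67, L=4 ×53, L=6 ×6
  A^-3: L=1 ×12, L=3 ×53, L=5 ×18, L=7 ×1
  A^-5: L=2 ×14, L=4 ×19, L=6 ×3
  A^-7: L=3 ×6, L=5 ×3
  A^-9: L=4 ×1
Each group contributes A^e * Σ count * d^(L-1):
Powers of d = -A^2 - A^-2: d^2 = A^4 + 2 + A^-4; d^3 = -A^6 - 3*A^2 - 3*A^-2 - A^-6; d^4 = A^8 + 4*A^4 + 6 + 4*A^-4 + A^-8; d^5 = -A^10 - 5*A^6 - 10*A^2 - 10*A^-2 - 5*A^-6 - A^-10; d^6 = A^12 + 6*A^8 + 15*A^4 + 20 + 15*A^-4 + 6*A^-8 + A^-12.
  A^9 * (d^4) = A^17 + 4*A^13 + 6*A^9 + 4*A^5 + A
  A^7 * (9*d^3) = -9*A^13 - 27*A^9 - 27*A^5 - 9*A
  A^5 * (30*d^2 + 6*d^4) = 6*A^13 + 54*A^9 + 96*A^5 + 54*A + 6*A^-3
  A^3 * (45*d + 37*d^3 + 2*d^5) = -2*A^13 - 47*A^9 - 176*A^5 - 176*A - 47*A^-3 - 2*A^-7
  A^1 * (27 + 78*d^2 + 21*d^4) = 21*A^9 + 162*A^5 + 309*A + 162*A^-3 + 21*A^-7
  A^-1 * (67*d + 53*d^3 + 6*d^5) = -6*A^9 - 83*A^5 - 286*A - 286*A^-3 - 83*A^-7 - 6*A^-11
  A^-3 * (12 + 53*d^2 + 18*d^4 + d^6) = A^9 + 24*A^5 + 140*A + 246*A^-3 + 140*A^-7 + 24*A^-11 + A^-15
  A^-5 * (14*d + 19*d^3 + 3*d^5) = -3*A^5 - 34*A - 101*A^-3 - 101*A^-7 - 34*A^-11 - 3*A^-15
  A^-7 * (6*d^2 + 3*d^4) = 3*A + 18*A^-3 + 30*A^-7 + 18*A^-11 + 3*A^-15
  A^-9 * (d^3) = -A^-3 - 3*A^-7 - 3*A^-11 - A^-15
Summing the groups: <K> = A^17 - A^13 + 2*A^9 - 3*A^5 + 2*A - 3*A^-3 + 2*A^-7 - A^-11
Normalise by the writhe: (-A^3)^(-w) = (-A^3)^(5) = -A^15, so f(A) = -A^15 * <K> = -A^32 + A^28 - 2*A^24 + 3*A^20 - 2*A^16 + 3*A^12 - 2*A^8 + A^4.
Substitute A = t^(-1/4), i.e. A^e → t^(-e/4): V(t) = t^-1 - 2*t^-2 + 3*t^-3 - 2*t^-4 + 3*t^-5 - 2*t^-6 + t^-7 - t^-8

Answer: t^-1 - 2*t^-2 + 3*t^-3 - 2*t^-4 + 3*t^-5 - 2*t^-6 + t^-7 - t^-8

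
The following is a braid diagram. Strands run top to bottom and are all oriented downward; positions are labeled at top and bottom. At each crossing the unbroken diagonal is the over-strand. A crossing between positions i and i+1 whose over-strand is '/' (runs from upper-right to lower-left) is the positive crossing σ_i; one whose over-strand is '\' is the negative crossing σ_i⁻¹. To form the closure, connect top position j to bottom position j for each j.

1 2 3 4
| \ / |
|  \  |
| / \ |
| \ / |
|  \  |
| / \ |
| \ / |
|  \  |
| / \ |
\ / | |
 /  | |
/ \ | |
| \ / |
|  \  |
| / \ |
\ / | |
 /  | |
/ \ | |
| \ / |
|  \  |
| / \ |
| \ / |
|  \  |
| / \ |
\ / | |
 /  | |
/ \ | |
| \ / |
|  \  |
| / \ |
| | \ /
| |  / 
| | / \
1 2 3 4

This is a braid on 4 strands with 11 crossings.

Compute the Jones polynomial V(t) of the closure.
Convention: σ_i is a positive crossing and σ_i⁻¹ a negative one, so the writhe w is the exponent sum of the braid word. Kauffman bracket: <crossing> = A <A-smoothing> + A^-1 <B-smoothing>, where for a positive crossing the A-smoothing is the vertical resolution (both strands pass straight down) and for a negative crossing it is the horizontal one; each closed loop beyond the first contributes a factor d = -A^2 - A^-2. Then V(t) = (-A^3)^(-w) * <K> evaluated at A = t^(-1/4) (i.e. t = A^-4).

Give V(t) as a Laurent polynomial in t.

Reading the diagram top to bottom ('/'-over between positions i,i+1 = s_i, '\'-over = s_i^-1): braid word = s2^-1 s2^-1 s2^-1 s1 s2^-1 s1 s2^-1 s2^-1 s1 s2^-1 s3.
The presented braid s2^-1 s2^-1 s2^-1 s1 s2^-1 s1 s2^-1 s2^-1 s1 s2^-1 s3 on 4 strands reduces by inverse Markov moves (closure unchanged at each step):
  Destabilize: the word has the form β·s3 where s3 occurs only as the final letter (β ∈ B_3); drop it and the last strand → 3 strands.
Reduced to β = s2^-1 s2^-1 s2^-1 s1 s2^-1 s1 s2^-1 s2^-1 s1 s2^-1 on 3 strands, 10 crossings.
Compute on β:
Braid: s2^-1 s2^-1 s2^-1 s1 s2^-1 s1 s2^-1 s2^-1 s1 s2^-1 on 3 strands, 10 crossings.
Writhe w = (#positive) - (#negative) = 3 - 7 = -4.
Enumerate smoothing states for the bracket polynomial. There are 2^10 = 1024 states.
Each crossing splits two ways (0=vertical, 1=horizontal). The state's weight is A^(#A-smoothings - #B-smoothings) * d^(loops - 1).
Tabulate the states by total A-exponent and number of loops L (A-exp: L × count):
  A^10: L=8 ×1
  A^8: L=7 ×10
  A^6: L=6 ×45
  A^4: L=5 ×119, L=7 ×1
  A^2: L=4 ×202, L=6 ×8
  A^0: L=3 ×224, L=5 ×28
  A^-2: L=2 ×156, L=4 ×53, L=6 ×1
  A^-4: L=1 ×57, L=3 ×59, L=5 ×4
  A^-6: L=2 ×38, L=4 ×7
  A^-8: L=3 ×10
  A^-10: L=4 ×1
Each group contributes A^e * Σ count * d^(L-1):
Powers of d = -A^2 - A^-2: d^2 = A^4 + 2 + A^-4; d^3 = -A^6 - 3*A^2 - 3*A^-2 - A^-6; d^4 = A^8 + 4*A^4 + 6 + 4*A^-4 + A^-8; d^5 = -A^10 - 5*A^6 - 10*A^2 - 10*A^-2 - 5*A^-6 - A^-10; d^6 = A^12 + 6*A^8 + 15*A^4 + 20 + 15*A^-4 + 6*A^-8 + A^-12; d^7 = -A^14 - 7*A^10 - 21*A^6 - 35*A^2 - 35*A^-2 - 21*A^-6 - 7*A^-10 - A^-14.
  A^10 * (d^7) = -A^24 - 7*A^20 - 21*A^16 - 35*A^12 - 35*A^8 - 21*A^4 - 7 - A^-4
  A^8 * (10*d^6) = 10*A^20 + 60*A^16 + 150*A^12 + 200*A^8 + 150*A^4 + 60 + 10*A^-4
  A^6 * (45*d^5) = -45*A^16 - 225*A^12 - 450*A^8 - 450*A^4 - 225 - 45*A^-4
  A^4 * (119*d^4 + d^6) = A^16 + 125*A^12 + 491*A^8 + 734*A^4 + 491 + 125*A^-4 + A^-8
  A^2 * (202*d^3 + 8*d^5) = -8*A^12 - 242*A^8 - 686*A^4 - 686 - 242*A^-4 - 8*A^-8
  A^0 * (224*d^2 + 28*d^4) = 28*A^8 + 336*A^4 + 616 + 336*A^-4 + 28*A^-8
  A^-2 * (156*d + 53*d^3 + d^5) = -A^8 - 58*A^4 - 325 - 325*A^-4 - 58*A^-8 - A^-12
  A^-4 * (57 + 59*d^2 + 4*d^4) = 4*A^4 + 75 + 199*A^-4 + 75*A^-8 + 4*A^-12
  A^-6 * (38*d + 7*d^3) = -7 - 59*A^-4 - 59*A^-8 - 7*A^-12
  A^-8 * (10*d^2) = 10*A^-4 + 20*A^-8 + 10*A^-12
  A^-10 * (d^3) = -A^-4 - 3*A^-8 - 3*A^-12 - A^-16
Summing the groups: <K> = -A^24 + 3*A^20 - 5*A^16 + 7*A^12 - 9*A^8 + 9*A^4 - 8 + 7*A^-4 - 4*A^-8 + 3*A^-12 - A^-16
Normalise by the writhe: (-A^3)^(-w) = (-A^3)^(4) = A^12, so f(A) = A^12 * <K> = -A^36 + 3*A^32 - 5*A^28 + 7*A^24 - 9*A^20 + 9*A^16 - 8*A^12 + 7*A^8 - 4*A^4 + 3 - A^-4.
Substitute A = t^(-1/4), i.e. A^e → t^(-e/4): V(t) = -t + 3 - 4*t^-1 + 7*t^-2 - 8*t^-3 + 9*t^-4 - 9*t^-5 + 7*t^-6 - 5*t^-7 + 3*t^-8 - t^-9

Answer: -t + 3 - 4*t^-1 + 7*t^-2 - 8*t^-3 + 9*t^-4 - 9*t^-5 + 7*t^-6 - 5*t^-7 + 3*t^-8 - t^-9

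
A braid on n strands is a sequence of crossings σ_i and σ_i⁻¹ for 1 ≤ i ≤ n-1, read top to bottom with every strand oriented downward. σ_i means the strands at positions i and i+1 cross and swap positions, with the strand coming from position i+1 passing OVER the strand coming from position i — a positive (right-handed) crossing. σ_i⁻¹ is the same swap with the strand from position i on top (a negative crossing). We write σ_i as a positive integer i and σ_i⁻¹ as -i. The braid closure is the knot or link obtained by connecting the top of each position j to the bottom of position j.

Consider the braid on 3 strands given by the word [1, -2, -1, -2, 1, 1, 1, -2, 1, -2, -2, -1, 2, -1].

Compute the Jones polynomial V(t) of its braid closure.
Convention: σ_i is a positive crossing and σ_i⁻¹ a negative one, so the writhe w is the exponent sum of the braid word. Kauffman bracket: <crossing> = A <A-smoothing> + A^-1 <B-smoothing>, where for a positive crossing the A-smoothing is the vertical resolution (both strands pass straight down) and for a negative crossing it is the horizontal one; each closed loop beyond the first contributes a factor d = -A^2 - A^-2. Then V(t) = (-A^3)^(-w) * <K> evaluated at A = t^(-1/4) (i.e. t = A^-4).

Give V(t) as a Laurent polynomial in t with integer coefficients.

The presented braid s1 s2^-1 s1^-1 s2^-1 s1 s1 s1 s2^-1 s1 s2^-1 s2^-1 s1^-1 s2 s1^-1 on 3 strands reduces by inverse Markov moves (closure unchanged at each step):
  Deconjugate: the word is γ·β·γ⁻¹ with γ = s1 s2^-1 (prefix) and γ⁻¹ = s2 s1^-1 (suffix); strip both.
Reduced to β = s1^-1 s2^-1 s1 s1 s1 s2^-1 s1 s2^-1 s2^-1 s1^-1 on 3 strands, 10 crossings.
Compute on β:
Braid: s1^-1 s2^-1 s1 s1 s1 s2^-1 s1 s2^-1 s2^-1 s1^-1 on 3 strands, 10 crossings.
Writhe w = (#positive) - (#negative) = 4 - 6 = -2.
Computing the Kauffman bracket via state sum. There are 2^10 = 1024 states.
Smooth each crossing (0=||, 1=⌣⌢); contribution A^(Σ sign_k(1-2s_k)) * d^(L-1).
Tabulate the states by total A-exponent and number of loops L (A-exp: L × count):
  A^10: L=5 ×1
  A^8: L=4 ×10
  A^6: L=3 ×38, L=5 ×7
  A^4: L=2 ×67, L=4 ×49, L=6 ×4
  A^2: L=1 ×46, L=3 ×130, L=5 ×33, L=7 ×1
  A^0: L=2 ×131, L=4 ×110, L=6 ×11
  A^-2: L=1 ×25, L=3 ×133, L=5 ×51, L=7 ×1
  A^-4: L=2 ×37, L=4 ×72, L=6 ×11
  A^-6: L=3 ×25, L=5 ×19, L=7 ×1
  A^-8: L=4 ×8, L=6 ×2
  A^-10: L=5 ×1
Each group contributes A^e * Σ count * d^(L-1):
Powers of d = -A^2 - A^-2: d^2 = A^4 + 2 + A^-4; d^3 = -A^6 - 3*A^2 - 3*A^-2 - A^-6; d^4 = A^8 + 4*A^4 + 6 + 4*A^-4 + A^-8; d^5 = -A^10 - 5*A^6 - 10*A^2 - 10*A^-2 - 5*A^-6 - A^-10; d^6 = A^12 + 6*A^8 + 15*A^4 + 20 + 15*A^-4 + 6*A^-8 + A^-12.
  A^10 * (d^4) = A^18 + 4*A^14 + 6*A^10 + 4*A^6 + A^2
  A^8 * (10*d^3) = -10*A^14 - 30*A^10 - 30*A^6 - 10*A^2
  A^6 * (38*d^2 + 7*d^4) = 7*A^14 + 66*A^10 + 118*A^6 + 66*A^2 + 7*A^-2
  A^4 * (67*d + 49*d^3 + 4*d^5) = -4*A^14 - 69*A^10 - 254*A^6 - 254*A^2 - 69*A^-2 - 4*A^-6
  A^2 * (46 + 130*d^2 + 33*d^4 + d^6) = A^14 + 39*A^10 + 277*A^6 + 524*A^2 + 277*A^-2 + 39*A^-6 + A^-10
  A^0 * (131*d + 110*d^3 + 11*d^5) = -11*A^10 - 165*A^6 - 571*A^2 - 571*A^-2 - 165*A^-6 - 11*A^-10
  A^-2 * (25 + 133*d^2 + 51*d^4 + d^6) = A^10 + 57*A^6 + 352*A^2 + 617*A^-2 + 352*A^-6 + 57*A^-10 + A^-14
  A^-4 * (37*d + 72*d^3 + 11*d^5) = -11*A^6 - 127*A^2 - 363*A^-2 - 363*A^-6 - 127*A^-10 - 11*A^-14
  A^-6 * (25*d^2 + 19*d^4 + d^6) = A^6 + 25*A^2 + 116*A^-2 + 184*A^-6 + 116*A^-10 + 25*A^-14 + A^-18
  A^-8 * (8*d^3 + 2*d^5) = -2*A^2 - 18*A^-2 - 44*A^-6 - 44*A^-10 - 18*A^-14 - 2*A^-18
  A^-10 * (d^4) = A^-2 + 4*A^-6 + 6*A^-10 + 4*A^-14 + A^-18
Summing the groups: <K> = A^18 - 2*A^14 + 2*A^10 - 3*A^6 + 4*A^2 - 3*A^-2 + 3*A^-6 - 2*A^-10 + A^-14
Normalise by the writhe: (-A^3)^(-w) = (-A^3)^(2) = A^6, so f(A) = A^6 * <K> = A^24 - 2*A^20 + 2*A^16 - 3*A^12 + 4*A^8 - 3*A^4 + 3 - 2*A^-4 + A^-8.
Substitute A = t^(-1/4), i.e. A^e → t^(-e/4): V(t) = t^2 - 2*t + 3 - 3*t^-1 + 4*t^-2 - 3*t^-3 + 2*t^-4 - 2*t^-5 + t^-6

Answer: t^2 - 2*t + 3 - 3*t^-1 + 4*t^-2 - 3*t^-3 + 2*t^-4 - 2*t^-5 + t^-6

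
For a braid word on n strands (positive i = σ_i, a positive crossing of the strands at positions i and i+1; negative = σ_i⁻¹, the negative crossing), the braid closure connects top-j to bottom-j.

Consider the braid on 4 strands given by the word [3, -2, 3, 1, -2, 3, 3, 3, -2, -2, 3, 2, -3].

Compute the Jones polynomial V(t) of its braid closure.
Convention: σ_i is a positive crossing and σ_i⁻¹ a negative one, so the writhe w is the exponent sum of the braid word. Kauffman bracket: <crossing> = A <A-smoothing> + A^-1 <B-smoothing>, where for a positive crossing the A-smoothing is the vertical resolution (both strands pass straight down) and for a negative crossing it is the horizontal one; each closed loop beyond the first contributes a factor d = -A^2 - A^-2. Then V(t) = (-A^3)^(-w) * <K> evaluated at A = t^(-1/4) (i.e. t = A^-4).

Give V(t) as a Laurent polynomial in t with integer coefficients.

The presented braid s3 s2^-1 s3 s1 s2^-1 s3 s3 s3 s2^-1 s2^-1 s3 s2 s3^-1 on 4 strands reduces by inverse Markov moves (closure unchanged at each step):
  Deconjugate: the word is γ·β·γ⁻¹ with γ = s3 s2^-1 (prefix) and γ⁻¹ = s2 s3^-1 (suffix); strip both.
Reduced to β = s3 s1 s2^-1 s3 s3 s3 s2^-1 s2^-1 s3 on 4 strands, 9 crossings.
Compute on β:
Braid: s3 s1 s2^-1 s3 s3 s3 s2^-1 s2^-1 s3 on 4 strands, 9 crossings.
Writhe w = (#positive) - (#negative) = 6 - 3 = 3.
State-sum expansion of <K>. There are 2^9 = 512 states.
For each crossing: s=0 is the vertical smoothing, s=1 horizontal. Crossing k contributes A^(sign_k * (1 - 2*s_k)); loop factor d = -A^2 - A^-2.
Tabulate the states by total A-exponent and number of loops L (A-exp: L × count):
  A^9: L=5 ×1
  A^7: L=4 ×9
  A^5: L=3 ×32, L=5 ×4
  A^3: L=2 ×51, L=4 ×32, L=6 ×1
  A^1: L=1 ×27, L=3 ×81, L=5 ×18
  A^-1: L=2 ×53, L=4 ×67, L=6 ×6
  A^-3: L=3 ×50, L=5 ×33, L=7 ×1
  A^-5: L=4 ×27, L=6 ×9
  A^-7: L=5 ×8, L=7 ×1
  A^-9: L=6 ×1
Each group contributes A^e * Σ count * d^(L-1):
Powers of d = -A^2 - A^-2: d^2 = A^4 + 2 + A^-4; d^3 = -A^6 - 3*A^2 - 3*A^-2 - A^-6; d^4 = A^8 + 4*A^4 + 6 + 4*A^-4 + A^-8; d^5 = -A^10 - 5*A^6 - 10*A^2 - 10*A^-2 - 5*A^-6 - A^-10; d^6 = A^12 + 6*A^8 + 15*A^4 + 20 + 15*A^-4 + 6*A^-8 + A^-12.
  A^9 * (d^4) = A^17 + 4*A^13 + 6*A^9 + 4*A^5 + A
  A^7 * (9*d^3) = -9*A^13 - 27*A^9 - 27*A^5 - 9*A
  A^5 * (32*d^2 + 4*d^4) = 4*A^13 + 48*A^9 + 88*A^5 + 48*A + 4*A^-3
  A^3 * (51*d + 32*d^3 + d^5) = -A^13 - 37*A^9 - 157*A^5 - 157*A - 37*A^-3 - A^-7
  A^1 * (27 + 81*d^2 + 18*d^4) = 18*A^9 + 153*A^5 + 297*A + 153*A^-3 + 18*A^-7
  A^-1 * (53*d + 67*d^3 + 6*d^5) = -6*A^9 - 97*A^5 - 314*A - 314*A^-3 - 97*A^-7 - 6*A^-11
  A^-3 * (50*d^2 + 33*d^4 + d^6) = A^9 + 39*A^5 + 197*A + 318*A^-3 + 197*A^-7 + 39*A^-11 + A^-15
  A^-5 * (27*d^3 + 9*d^5) = -9*A^5 - 72*A - 171*A^-3 - 171*A^-7 - 72*A^-11 - 9*A^-15
  A^-7 * (8*d^4 + d^6) = A^5 + 14*A + 47*A^-3 + 68*A^-7 + 47*A^-11 + 14*A^-15 + A^-19
  A^-9 * (d^5) = -A - 5*A^-3 - 10*A^-7 - 10*A^-11 - 5*A^-15 - A^-19
Summing the groups: <K> = A^17 - 2*A^13 + 3*A^9 - 5*A^5 + 4*A - 5*A^-3 + 4*A^-7 - 2*A^-11 + A^-15
Normalise by the writhe: (-A^3)^(-w) = (-A^3)^(-3) = -A^-9, so f(A) = -A^-9 * <K> = -A^8 + 2*A^4 - 3 + 5*A^-4 - 4*A^-8 + 5*A^-12 - 4*A^-16 + 2*A^-20 - A^-24.
Substitute A = t^(-1/4), i.e. A^e → t^(-e/4): V(t) = -t^6 + 2*t^5 - 4*t^4 + 5*t^3 - 4*t^2 + 5*t - 3 + 2*t^-1 - t^-2

Answer: -t^6 + 2*t^5 - 4*t^4 + 5*t^3 - 4*t^2 + 5*t - 3 + 2*t^-1 - t^-2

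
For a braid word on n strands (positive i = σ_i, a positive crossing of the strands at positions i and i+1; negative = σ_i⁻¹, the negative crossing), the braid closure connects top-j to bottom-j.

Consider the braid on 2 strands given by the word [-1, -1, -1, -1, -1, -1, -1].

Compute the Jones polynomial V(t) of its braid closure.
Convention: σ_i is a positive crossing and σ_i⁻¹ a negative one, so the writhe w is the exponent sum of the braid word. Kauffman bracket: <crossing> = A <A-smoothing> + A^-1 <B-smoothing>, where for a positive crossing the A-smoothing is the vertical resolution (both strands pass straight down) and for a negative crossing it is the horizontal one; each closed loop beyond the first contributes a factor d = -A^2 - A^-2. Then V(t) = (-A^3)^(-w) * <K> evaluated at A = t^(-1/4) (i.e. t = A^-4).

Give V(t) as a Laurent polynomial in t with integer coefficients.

t^-3 + t^-5 - t^-6 + t^-7 - t^-8 + t^-9 - t^-10

Derivation:
Braid: s1^-1 s1^-1 s1^-1 s1^-1 s1^-1 s1^-1 s1^-1 on 2 strands, 7 crossings.
Writhe w = (#positive) - (#negative) = 0 - 7 = -7.
Computing the Kauffman bracket via state sum. There are 2^7 = 128 states.
For each crossing: s=0 is the vertical smoothing, s=1 horizontal. Crossing k contributes A^(sign_k * (1 - 2*s_k)); loop factor d = -A^2 - A^-2.
Tabulate the states by total A-exponent and number of loops L (A-exp: L × count):
  A^7: L=7 ×1
  A^5: L=6 ×7
  A^3: L=5 ×21
  A^1: L=4 ×35
  A^-1: L=3 ×35
  A^-3: L=2 ×21
  A^-5: L=1 ×7
  A^-7: L=2 ×1
Each group contributes A^e * Σ count * d^(L-1):
Powers of d = -A^2 - A^-2: d^2 = A^4 + 2 + A^-4; d^3 = -A^6 - 3*A^2 - 3*A^-2 - A^-6; d^4 = A^8 + 4*A^4 + 6 + 4*A^-4 + A^-8; d^5 = -A^10 - 5*A^6 - 10*A^2 - 10*A^-2 - 5*A^-6 - A^-10; d^6 = A^12 + 6*A^8 + 15*A^4 + 20 + 15*A^-4 + 6*A^-8 + A^-12.
  A^7 * (d^6) = A^19 + 6*A^15 + 15*A^11 + 20*A^7 + 15*A^3 + 6*A^-1 + A^-5
  A^5 * (7*d^5) = -7*A^15 - 35*A^11 - 70*A^7 - 70*A^3 - 35*A^-1 - 7*A^-5
  A^3 * (21*d^4) = 21*A^11 + 84*A^7 + 126*A^3 + 84*A^-1 + 21*A^-5
  A^1 * (35*d^3) = -35*A^7 - 105*A^3 - 105*A^-1 - 35*A^-5
  A^-1 * (35*d^2) = 35*A^3 + 70*A^-1 + 35*A^-5
  A^-3 * (21*d) = -21*A^-1 - 21*A^-5
  A^-5 * (7) = 7*A^-5
  A^-7 * (d) = -A^-5 - A^-9
Summing the groups: <K> = A^19 - A^15 + A^11 - A^7 + A^3 - A^-1 - A^-9
Normalise by the writhe: (-A^3)^(-w) = (-A^3)^(7) = -A^21, so f(A) = -A^21 * <K> = -A^40 + A^36 - A^32 + A^28 - A^24 + A^20 + A^12.
Substitute A = t^(-1/4), i.e. A^e → t^(-e/4): V(t) = t^-3 + t^-5 - t^-6 + t^-7 - t^-8 + t^-9 - t^-10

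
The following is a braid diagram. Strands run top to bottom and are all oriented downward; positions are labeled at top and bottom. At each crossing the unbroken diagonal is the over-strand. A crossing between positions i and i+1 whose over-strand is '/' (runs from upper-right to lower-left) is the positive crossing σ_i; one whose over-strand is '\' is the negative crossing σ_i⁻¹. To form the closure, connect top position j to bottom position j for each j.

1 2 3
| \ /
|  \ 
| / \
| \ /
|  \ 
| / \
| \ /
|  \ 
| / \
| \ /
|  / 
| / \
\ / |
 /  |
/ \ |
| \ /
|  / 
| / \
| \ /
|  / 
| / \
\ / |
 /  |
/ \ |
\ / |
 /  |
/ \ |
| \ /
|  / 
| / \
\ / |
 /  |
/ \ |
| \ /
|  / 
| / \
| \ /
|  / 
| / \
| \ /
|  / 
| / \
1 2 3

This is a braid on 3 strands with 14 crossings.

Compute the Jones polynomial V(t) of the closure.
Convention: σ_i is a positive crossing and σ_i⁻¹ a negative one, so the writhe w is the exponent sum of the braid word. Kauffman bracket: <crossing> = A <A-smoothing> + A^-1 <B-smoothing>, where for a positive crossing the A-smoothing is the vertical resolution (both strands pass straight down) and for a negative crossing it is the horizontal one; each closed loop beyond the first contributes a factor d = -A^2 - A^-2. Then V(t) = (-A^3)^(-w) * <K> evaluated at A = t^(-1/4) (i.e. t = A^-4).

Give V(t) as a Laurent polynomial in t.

-t^8 + t^5 + t^3

Derivation:
Reading the diagram top to bottom ('/'-over between positions i,i+1 = s_i, '\'-over = s_i^-1): braid word = s2^-1 s2^-1 s2^-1 s2 s1 s2 s2 s1 s1 s2 s1 s2 s2 s2.
The presented braid s2^-1 s2^-1 s2^-1 s2 s1 s2 s2 s1 s1 s2 s1 s2 s2 s2 on 3 strands reduces by inverse Markov moves (closure unchanged at each step):
  Deconjugate: the word is γ·β·γ⁻¹ with γ = s2^-1 s2^-1 (prefix) and γ⁻¹ = s2 s2 (suffix); strip both.
  Deconjugate: the word is γ·β·γ⁻¹ with γ = s2^-1 (prefix) and γ⁻¹ = s2 (suffix); strip both.
Reduced to β = s2 s1 s2 s2 s1 s1 s2 s1 on 3 strands, 8 crossings.
Compute on β:
Braid: s2 s1 s2 s2 s1 s1 s2 s1 on 3 strands, 8 crossings.
Writhe w = (#positive) - (#negative) = 8 - 0 = 8.
Enumerate smoothing states for the bracket polynomial. There are 2^8 = 256 states.
For each crossing: s=0 is the vertical smoothing, s=1 horizontal. Crossing k contributes A^(sign_k * (1 - 2*s_k)); loop factor d = -A^2 - A^-2.
Tabulate the states by total A-exponent and number of loops L (A-exp: L × count):
  A^8: L=3 ×1
  A^6: L=2 ×8
  A^4: L=1 ×16, L=3 ×12
  A^2: L=2 ×48, L=4 ×8
  A^0: L=1 ×17, L=3 ×51, L=5 ×2
  A^-2: L=2 ×34, L=4 ×22
  A^-4: L=1 ×4, L=3 ×21, L=5 ×3
  A^-6: L=2 ×4, L=4 ×4
  A^-8: L=3 ×1
Each group contributes A^e * Σ count * d^(L-1):
Powers of d = -A^2 - A^-2: d^2 = A^4 + 2 + A^-4; d^3 = -A^6 - 3*A^2 - 3*A^-2 - A^-6; d^4 = A^8 + 4*A^4 + 6 + 4*A^-4 + A^-8.
  A^8 * (d^2) = A^12 + 2*A^8 + A^4
  A^6 * (8*d) = -8*A^8 - 8*A^4
  A^4 * (16 + 12*d^2) = 12*A^8 + 40*A^4 + 12
  A^2 * (48*d + 8*d^3) = -8*A^8 - 72*A^4 - 72 - 8*A^-4
  A^0 * (17 + 51*d^2 + 2*d^4) = 2*A^8 + 59*A^4 + 131 + 59*A^-4 + 2*A^-8
  A^-2 * (34*d + 22*d^3) = -22*A^4 - 100 - 100*A^-4 - 22*A^-8
  A^-4 * (4 + 21*d^2 + 3*d^4) = 3*A^4 + 33 + 64*A^-4 + 33*A^-8 + 3*A^-12
  A^-6 * (4*d + 4*d^3) = -4 - 16*A^-4 - 16*A^-8 - 4*A^-12
  A^-8 * (d^2) = A^-4 + 2*A^-8 + A^-12
Summing the groups: <K> = A^12 + A^4 - A^-8
Normalise by the writhe: (-A^3)^(-w) = (-A^3)^(-8) = A^-24, so f(A) = A^-24 * <K> = A^-12 + A^-20 - A^-32.
Substitute A = t^(-1/4), i.e. A^e → t^(-e/4): V(t) = -t^8 + t^5 + t^3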